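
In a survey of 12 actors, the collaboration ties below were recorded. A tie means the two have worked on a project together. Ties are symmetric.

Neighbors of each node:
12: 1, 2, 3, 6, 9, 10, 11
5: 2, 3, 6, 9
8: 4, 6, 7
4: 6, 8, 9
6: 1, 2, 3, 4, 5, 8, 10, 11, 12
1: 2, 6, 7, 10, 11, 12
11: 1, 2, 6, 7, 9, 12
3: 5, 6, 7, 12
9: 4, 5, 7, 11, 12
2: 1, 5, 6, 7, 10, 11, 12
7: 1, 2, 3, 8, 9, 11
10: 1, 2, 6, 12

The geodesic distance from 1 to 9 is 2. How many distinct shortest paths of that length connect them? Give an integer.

The shortest distance is 2. The length-2 paths are: 1–7–9; 1–11–9; 1–12–9.
That gives 3 distinct shortest paths.

3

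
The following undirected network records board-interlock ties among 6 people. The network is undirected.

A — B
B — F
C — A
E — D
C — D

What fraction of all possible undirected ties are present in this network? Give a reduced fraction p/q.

There are 5 edges and 6 nodes, so the maximum possible is C(6,2) = 15.
Density = 5/15 = 1/3.

1/3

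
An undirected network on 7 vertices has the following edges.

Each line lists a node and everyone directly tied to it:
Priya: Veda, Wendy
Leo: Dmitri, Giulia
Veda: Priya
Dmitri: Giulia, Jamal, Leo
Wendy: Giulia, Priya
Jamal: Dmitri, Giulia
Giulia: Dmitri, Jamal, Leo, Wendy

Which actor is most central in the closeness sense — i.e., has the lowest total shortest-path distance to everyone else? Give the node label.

Farness (sum of distances to all others) for each node — Dmitri:12, Giulia:9, Jamal:13, Leo:13, Priya:13, Veda:18, Wendy:10.
The smallest farness is 9, for Giulia, so Giulia has the highest closeness.

Giulia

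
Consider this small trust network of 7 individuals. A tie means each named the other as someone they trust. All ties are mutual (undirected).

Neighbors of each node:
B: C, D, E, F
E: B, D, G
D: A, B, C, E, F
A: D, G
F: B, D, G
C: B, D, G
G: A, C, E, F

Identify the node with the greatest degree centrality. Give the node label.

Degrees — A:2, B:4, C:3, D:5, E:3, F:3, G:4.
The maximum is 5, attained only by D.

D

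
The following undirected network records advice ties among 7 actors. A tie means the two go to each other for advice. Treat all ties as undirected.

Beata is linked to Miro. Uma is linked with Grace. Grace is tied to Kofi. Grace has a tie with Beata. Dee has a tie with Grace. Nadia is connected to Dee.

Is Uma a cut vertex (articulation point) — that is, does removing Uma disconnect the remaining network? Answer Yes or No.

Even without Uma, every remaining node can still reach every other (the residual graph is connected), so Uma is not a cut vertex.

No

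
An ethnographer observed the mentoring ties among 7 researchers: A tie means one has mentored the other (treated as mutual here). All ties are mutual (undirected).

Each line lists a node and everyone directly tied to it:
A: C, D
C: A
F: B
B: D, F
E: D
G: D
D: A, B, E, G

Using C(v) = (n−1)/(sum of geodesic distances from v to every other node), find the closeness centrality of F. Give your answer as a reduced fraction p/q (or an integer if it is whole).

Distances from F: A:3, B:1, C:4, D:2, E:3, G:3. Sum = 16.
n = 7, so closeness = 6/16 = 3/8.

3/8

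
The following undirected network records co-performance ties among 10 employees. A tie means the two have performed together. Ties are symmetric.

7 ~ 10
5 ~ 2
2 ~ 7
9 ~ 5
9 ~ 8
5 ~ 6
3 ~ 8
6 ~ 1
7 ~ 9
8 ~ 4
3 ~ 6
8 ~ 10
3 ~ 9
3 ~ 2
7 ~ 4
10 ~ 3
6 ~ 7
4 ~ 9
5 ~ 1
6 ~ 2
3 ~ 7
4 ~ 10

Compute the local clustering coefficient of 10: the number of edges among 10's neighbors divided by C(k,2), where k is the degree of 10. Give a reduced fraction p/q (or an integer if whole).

10's neighbors: 3, 4, 7, and 8 (k = 4).
Possible neighbor pairs: C(4,2) = 6. Edges among them: 3–7, 3–8, 4–7, 4–8 → e = 4.
Clustering(10) = 4/6 = 2/3.

2/3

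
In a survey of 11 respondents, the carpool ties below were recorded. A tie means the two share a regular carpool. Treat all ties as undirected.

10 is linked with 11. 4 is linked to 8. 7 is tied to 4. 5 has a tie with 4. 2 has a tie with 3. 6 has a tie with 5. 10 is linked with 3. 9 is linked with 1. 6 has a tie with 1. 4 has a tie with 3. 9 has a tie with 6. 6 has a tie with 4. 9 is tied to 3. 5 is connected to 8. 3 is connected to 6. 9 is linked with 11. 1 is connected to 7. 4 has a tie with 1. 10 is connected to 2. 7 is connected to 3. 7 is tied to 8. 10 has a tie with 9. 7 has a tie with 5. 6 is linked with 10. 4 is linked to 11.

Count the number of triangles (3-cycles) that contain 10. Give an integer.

10's neighbors: 2, 3, 6, 9, and 11.
Neighbor pairs that are themselves tied: 10–2–3; 10–3–6; 10–3–9; 10–6–9; 10–9–11. Each forms one triangle with 10, for 5 in total.

5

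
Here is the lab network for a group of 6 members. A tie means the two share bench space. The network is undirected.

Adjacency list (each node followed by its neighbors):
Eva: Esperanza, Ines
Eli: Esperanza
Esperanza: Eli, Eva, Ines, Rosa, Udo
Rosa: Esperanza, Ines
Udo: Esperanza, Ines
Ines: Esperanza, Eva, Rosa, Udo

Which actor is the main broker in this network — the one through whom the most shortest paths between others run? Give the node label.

Unnormalized betweenness of each node: Eli:0, Esperanza:11/2, Eva:0, Ines:3/2, Rosa:0, Udo:0.
Esperanza has the largest value, 11/2, making it the main broker — the node through which the most shortest paths run.

Esperanza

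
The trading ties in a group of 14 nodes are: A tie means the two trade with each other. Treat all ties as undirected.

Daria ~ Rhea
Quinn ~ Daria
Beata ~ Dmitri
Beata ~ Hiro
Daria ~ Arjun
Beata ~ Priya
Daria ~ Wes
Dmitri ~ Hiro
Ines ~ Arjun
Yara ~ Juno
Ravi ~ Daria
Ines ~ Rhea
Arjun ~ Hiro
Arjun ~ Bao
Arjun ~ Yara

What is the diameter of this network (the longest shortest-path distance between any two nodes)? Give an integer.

5

Eccentricity of each node (its greatest distance to any other): Arjun:3, Bao:4, Beata:4, Daria:4, Dmitri:4, Hiro:3, Ines:4, Juno:5, Priya:5, Quinn:5, Ravi:5, Rhea:5, Wes:5, Yara:4.
The maximum eccentricity is 5, realized for instance by the pair Wes–Priya via Wes – Daria – Arjun – Hiro – Beata – Priya. So the diameter is 5.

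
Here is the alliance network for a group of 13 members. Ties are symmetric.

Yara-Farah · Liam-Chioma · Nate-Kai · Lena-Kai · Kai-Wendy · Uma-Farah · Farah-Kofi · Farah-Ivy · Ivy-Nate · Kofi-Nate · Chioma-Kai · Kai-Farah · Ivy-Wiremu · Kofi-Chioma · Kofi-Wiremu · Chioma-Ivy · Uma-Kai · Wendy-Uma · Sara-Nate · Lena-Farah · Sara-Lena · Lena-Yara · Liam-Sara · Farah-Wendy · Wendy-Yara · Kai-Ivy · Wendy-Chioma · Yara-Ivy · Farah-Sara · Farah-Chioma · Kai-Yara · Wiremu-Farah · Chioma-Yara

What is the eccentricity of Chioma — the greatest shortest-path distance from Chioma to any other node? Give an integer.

2

Distances from Chioma: Farah:1, Ivy:1, Kai:1, Kofi:1, Lena:2, Liam:1, Nate:2, Sara:2, Uma:2, Wendy:1, Wiremu:2, Yara:1.
The largest is 2 (to Sara, Wiremu, Nate, Lena, and Uma), so the eccentricity of Chioma is 2.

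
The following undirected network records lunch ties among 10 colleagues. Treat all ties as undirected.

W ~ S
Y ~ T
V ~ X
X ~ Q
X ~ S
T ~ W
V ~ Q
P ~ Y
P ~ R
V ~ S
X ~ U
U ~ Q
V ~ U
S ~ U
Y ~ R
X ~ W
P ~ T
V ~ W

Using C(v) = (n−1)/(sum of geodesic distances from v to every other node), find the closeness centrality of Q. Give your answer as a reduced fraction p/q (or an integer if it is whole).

Distances from Q: P:4, R:5, S:2, T:3, U:1, V:1, W:2, X:1, Y:4. Sum = 23.
n = 10, so closeness = 9/23.

9/23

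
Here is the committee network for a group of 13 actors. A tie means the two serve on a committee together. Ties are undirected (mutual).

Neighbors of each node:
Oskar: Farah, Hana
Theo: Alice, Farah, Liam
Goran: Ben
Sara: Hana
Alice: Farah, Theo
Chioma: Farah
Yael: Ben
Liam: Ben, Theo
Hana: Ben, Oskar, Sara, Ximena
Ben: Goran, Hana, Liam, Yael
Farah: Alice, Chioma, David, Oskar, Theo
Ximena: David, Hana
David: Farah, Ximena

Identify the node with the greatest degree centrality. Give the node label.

Farah

Degrees — Alice:2, Ben:4, Chioma:1, David:2, Farah:5, Goran:1, Hana:4, Liam:2, Oskar:2, Sara:1, Theo:3, Ximena:2, Yael:1.
The maximum is 5, attained only by Farah.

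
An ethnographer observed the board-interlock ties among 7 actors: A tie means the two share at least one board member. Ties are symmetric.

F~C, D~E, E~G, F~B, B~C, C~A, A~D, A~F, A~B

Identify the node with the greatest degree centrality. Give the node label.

Degrees — A:4, B:3, C:3, D:2, E:2, F:3, G:1.
The maximum is 4, attained only by A.

A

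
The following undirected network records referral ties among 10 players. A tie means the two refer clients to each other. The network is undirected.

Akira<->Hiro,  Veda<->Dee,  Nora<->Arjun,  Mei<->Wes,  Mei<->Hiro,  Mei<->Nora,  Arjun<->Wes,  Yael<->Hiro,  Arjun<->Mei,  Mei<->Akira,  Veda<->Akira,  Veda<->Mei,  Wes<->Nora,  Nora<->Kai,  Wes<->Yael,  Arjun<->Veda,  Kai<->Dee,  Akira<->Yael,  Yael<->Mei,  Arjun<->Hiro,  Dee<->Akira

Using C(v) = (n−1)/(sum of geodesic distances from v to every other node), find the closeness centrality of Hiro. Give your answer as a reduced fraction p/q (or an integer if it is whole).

Distances from Hiro: Akira:1, Arjun:1, Dee:2, Kai:3, Mei:1, Nora:2, Veda:2, Wes:2, Yael:1. Sum = 15.
n = 10, so closeness = 9/15 = 3/5.

3/5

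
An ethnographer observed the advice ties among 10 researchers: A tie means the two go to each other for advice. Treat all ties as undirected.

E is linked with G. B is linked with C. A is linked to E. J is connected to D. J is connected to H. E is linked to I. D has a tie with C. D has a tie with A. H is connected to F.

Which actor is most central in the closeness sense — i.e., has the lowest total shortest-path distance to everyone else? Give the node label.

Farness (sum of distances to all others) for each node — A:20, B:32, C:24, D:18, E:24, F:36, G:32, H:28, I:32, J:22.
The smallest farness is 18, for D, so D has the highest closeness.

D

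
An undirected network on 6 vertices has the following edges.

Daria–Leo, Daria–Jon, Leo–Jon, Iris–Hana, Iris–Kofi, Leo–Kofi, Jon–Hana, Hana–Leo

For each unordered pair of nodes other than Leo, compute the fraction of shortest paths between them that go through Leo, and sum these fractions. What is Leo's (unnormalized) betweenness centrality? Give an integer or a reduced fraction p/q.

Pairs whose geodesics pass through Leo — Jon–Kofi: 1; Hana–Kofi: 1/2; Hana–Daria: 1/2; Iris–Daria: 2/3; Kofi–Daria: 1.
All other pairs contribute 0.
Summing the contributions gives betweenness(Leo) = 11/3.

11/3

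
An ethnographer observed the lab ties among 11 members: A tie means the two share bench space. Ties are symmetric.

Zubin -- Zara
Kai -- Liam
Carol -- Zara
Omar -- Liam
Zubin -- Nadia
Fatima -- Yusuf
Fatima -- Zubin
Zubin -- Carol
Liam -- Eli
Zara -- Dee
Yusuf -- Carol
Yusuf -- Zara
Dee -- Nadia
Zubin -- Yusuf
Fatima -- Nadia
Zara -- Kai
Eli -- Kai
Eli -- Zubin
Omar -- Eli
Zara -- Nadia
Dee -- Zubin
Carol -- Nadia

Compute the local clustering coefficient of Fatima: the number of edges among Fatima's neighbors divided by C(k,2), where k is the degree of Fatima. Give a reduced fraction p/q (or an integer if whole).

Fatima's neighbors: Nadia, Yusuf, and Zubin (k = 3).
Possible neighbor pairs: C(3,2) = 3. Edges among them: Nadia–Zubin, Yusuf–Zubin → e = 2.
Clustering(Fatima) = 2/3.

2/3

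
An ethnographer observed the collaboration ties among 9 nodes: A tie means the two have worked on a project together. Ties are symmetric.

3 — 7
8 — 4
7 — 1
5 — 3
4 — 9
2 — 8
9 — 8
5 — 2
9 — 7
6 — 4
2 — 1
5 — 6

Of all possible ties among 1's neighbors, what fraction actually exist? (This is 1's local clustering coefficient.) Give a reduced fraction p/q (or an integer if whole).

1's neighbors: 2 and 7 (k = 2).
Possible neighbor pairs: C(2,2) = 1. Edges among them: none → e = 0.
Clustering(1) = 0/1.

0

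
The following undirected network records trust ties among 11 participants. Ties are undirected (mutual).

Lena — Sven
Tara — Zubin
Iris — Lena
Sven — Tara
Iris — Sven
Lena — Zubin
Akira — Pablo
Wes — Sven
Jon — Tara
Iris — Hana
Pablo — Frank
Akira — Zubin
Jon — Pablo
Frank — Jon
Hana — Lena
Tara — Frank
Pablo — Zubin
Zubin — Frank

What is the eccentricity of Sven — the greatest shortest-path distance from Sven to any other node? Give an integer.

Distances from Sven: Akira:3, Frank:2, Hana:2, Iris:1, Jon:2, Lena:1, Pablo:3, Tara:1, Wes:1, Zubin:2.
The largest is 3 (to Pablo and Akira), so the eccentricity of Sven is 3.

3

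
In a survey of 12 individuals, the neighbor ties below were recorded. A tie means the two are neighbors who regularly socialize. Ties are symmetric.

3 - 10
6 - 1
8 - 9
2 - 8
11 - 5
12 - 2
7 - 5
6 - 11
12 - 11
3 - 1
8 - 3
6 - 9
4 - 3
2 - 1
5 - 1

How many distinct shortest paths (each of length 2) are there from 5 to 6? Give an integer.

2

The shortest distance is 2. The length-2 paths are: 5–1–6; 5–11–6.
That gives 2 distinct shortest paths.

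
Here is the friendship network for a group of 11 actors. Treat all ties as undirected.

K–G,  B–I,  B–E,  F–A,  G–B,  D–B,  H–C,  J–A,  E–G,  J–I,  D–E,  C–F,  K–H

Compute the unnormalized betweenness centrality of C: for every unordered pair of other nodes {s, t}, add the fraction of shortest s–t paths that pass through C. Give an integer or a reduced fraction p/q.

13/2

Pairs whose geodesics pass through C — K–A: 1; K–F: 1; G–F: 1; E–F: 1/2; J–H: 1; A–H: 1; F–H: 1.
All other pairs contribute 0.
Summing the contributions gives betweenness(C) = 13/2.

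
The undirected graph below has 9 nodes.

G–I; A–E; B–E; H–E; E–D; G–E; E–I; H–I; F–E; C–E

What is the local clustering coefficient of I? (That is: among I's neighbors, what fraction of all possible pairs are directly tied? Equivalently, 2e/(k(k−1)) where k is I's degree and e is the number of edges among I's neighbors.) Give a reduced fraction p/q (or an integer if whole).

2/3

I's neighbors: E, G, and H (k = 3).
Possible neighbor pairs: C(3,2) = 3. Edges among them: E–G, E–H → e = 2.
Clustering(I) = 2/3.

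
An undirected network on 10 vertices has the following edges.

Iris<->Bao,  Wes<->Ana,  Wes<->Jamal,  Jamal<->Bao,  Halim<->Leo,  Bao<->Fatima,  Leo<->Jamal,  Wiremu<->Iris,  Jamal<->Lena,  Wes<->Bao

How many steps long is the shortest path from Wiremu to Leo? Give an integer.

4

One shortest route is Wiremu – Iris – Bao – Jamal – Leo, which uses 4 edges, and at distance 3 from Wiremu we only reach {Fatima, Jamal, Wes}, which does not include Leo. So d(Wiremu,Leo) = 4.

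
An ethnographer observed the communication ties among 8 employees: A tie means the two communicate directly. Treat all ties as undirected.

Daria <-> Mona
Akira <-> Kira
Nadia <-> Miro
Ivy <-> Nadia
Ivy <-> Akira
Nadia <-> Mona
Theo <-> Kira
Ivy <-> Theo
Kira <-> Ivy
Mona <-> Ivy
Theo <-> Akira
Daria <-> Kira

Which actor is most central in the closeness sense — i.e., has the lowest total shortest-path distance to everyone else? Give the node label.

Farness (sum of distances to all others) for each node — Akira:12, Daria:13, Ivy:9, Kira:11, Miro:17, Mona:11, Nadia:11, Theo:12.
The smallest farness is 9, for Ivy, so Ivy has the highest closeness.

Ivy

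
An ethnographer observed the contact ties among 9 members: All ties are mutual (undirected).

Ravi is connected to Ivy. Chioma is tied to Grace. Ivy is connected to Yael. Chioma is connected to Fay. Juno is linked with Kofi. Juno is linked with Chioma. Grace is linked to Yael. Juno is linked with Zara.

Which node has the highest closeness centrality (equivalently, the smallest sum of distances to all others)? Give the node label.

Farness (sum of distances to all others) for each node — Chioma:16, Fay:23, Grace:17, Ivy:25, Juno:19, Kofi:26, Ravi:32, Yael:20, Zara:26.
The smallest farness is 16, for Chioma, so Chioma has the highest closeness.

Chioma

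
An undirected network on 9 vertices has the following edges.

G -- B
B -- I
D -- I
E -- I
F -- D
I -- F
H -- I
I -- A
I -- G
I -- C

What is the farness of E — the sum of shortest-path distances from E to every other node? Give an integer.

Distances from E: A:2, B:2, C:2, D:2, F:2, G:2, H:2, I:1.
Sum = 2 + 2 + 2 + 2 + 2 + 2 + 2 + 1 = 15.

15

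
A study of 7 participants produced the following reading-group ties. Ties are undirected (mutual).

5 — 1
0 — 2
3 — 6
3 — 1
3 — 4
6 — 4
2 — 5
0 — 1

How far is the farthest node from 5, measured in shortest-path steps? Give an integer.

Distances from 5: 0:2, 1:1, 2:1, 3:2, 4:3, 6:3.
The largest is 3 (to 6 and 4), so the eccentricity of 5 is 3.

3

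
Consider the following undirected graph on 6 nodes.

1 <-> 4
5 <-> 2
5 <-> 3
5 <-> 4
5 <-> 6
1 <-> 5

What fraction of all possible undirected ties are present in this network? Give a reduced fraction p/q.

2/5

There are 6 edges and 6 nodes, so the maximum possible is C(6,2) = 15.
Density = 6/15 = 2/5.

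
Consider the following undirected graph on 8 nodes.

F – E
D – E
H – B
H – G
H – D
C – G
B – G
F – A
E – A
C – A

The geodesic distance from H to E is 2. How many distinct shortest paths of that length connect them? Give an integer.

The shortest distance is 2, and the only length-2 path is H–D–E. So there is exactly 1 shortest path.

1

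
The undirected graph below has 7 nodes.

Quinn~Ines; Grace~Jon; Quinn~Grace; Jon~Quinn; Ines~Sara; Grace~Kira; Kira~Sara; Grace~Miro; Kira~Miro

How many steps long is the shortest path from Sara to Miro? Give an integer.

One shortest route is Sara – Kira – Miro, which uses 2 edges, and Sara and Miro are not directly tied, so nothing shorter exists. So d(Sara,Miro) = 2.

2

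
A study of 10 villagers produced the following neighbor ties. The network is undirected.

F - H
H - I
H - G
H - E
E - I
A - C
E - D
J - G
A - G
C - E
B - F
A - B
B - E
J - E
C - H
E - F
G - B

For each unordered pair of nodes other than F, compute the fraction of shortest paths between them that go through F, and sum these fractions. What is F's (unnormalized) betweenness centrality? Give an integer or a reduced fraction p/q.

1/3

Pairs whose geodesics pass through F — B–H: 1/3.
All other pairs contribute 0.
Summing the contributions gives betweenness(F) = 1/3.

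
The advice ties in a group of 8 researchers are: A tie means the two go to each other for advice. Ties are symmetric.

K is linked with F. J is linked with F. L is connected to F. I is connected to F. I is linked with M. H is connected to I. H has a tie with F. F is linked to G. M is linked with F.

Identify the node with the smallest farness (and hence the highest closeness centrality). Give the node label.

F

Farness (sum of distances to all others) for each node — F:7, G:13, H:12, I:11, J:13, K:13, L:13, M:12.
The smallest farness is 7, for F, so F has the highest closeness.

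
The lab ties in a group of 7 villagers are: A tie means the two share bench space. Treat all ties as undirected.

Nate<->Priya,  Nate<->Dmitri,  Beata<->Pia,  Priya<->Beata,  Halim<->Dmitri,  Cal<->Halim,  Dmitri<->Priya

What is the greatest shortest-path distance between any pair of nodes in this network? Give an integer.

Eccentricity of each node (its greatest distance to any other): Beata:4, Cal:5, Dmitri:3, Halim:4, Nate:3, Pia:5, Priya:3.
The maximum eccentricity is 5, realized for instance by the pair Cal–Pia via Cal – Halim – Dmitri – Priya – Beata – Pia. So the diameter is 5.

5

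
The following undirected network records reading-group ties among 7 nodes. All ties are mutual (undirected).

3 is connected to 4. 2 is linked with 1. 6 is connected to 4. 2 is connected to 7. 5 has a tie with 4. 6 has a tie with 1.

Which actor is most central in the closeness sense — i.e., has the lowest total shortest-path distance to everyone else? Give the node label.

Farness (sum of distances to all others) for each node — 1:12, 2:15, 3:17, 4:12, 5:17, 6:11, 7:20.
The smallest farness is 11, for 6, so 6 has the highest closeness.

6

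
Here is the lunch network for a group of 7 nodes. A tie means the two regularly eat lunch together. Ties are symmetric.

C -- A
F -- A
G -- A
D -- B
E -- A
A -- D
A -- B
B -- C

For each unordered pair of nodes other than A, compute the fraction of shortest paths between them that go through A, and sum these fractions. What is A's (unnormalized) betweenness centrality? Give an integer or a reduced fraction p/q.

25/2

Pairs whose geodesics pass through A — E–C: 1; E–G: 1; E–B: 1; E–F: 1; E–D: 1; C–G: 1; C–F: 1; C–D: 1/2; G–B: 1; G–F: 1; G–D: 1; B–F: 1; F–D: 1.
All other pairs contribute 0.
Summing the contributions gives betweenness(A) = 25/2.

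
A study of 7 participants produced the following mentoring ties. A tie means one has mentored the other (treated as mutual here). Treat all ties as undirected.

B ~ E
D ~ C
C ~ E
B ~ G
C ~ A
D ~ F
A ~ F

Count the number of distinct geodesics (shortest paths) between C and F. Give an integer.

The shortest distance is 2. The length-2 paths are: C–D–F; C–A–F.
That gives 2 distinct shortest paths.

2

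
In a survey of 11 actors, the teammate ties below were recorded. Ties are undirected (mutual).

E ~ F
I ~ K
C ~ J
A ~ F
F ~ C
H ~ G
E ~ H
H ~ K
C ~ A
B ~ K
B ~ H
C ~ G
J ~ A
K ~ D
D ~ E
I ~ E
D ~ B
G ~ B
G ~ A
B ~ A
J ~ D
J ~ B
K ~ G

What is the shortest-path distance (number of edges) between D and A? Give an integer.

One shortest route is D – J – A, which uses 2 edges, and D and A are not directly tied, so nothing shorter exists. So d(D,A) = 2.

2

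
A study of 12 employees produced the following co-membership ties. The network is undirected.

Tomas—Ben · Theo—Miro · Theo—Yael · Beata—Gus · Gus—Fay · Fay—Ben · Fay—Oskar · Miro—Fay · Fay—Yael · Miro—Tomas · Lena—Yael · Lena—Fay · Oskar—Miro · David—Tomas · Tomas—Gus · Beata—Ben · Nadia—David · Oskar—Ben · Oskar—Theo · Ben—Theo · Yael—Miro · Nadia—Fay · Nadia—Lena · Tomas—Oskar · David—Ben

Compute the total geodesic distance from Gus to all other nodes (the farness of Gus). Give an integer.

20

Distances from Gus: Beata:1, Ben:2, David:2, Fay:1, Lena:2, Miro:2, Nadia:2, Oskar:2, Theo:3, Tomas:1, Yael:2.
Sum = 1 + 2 + 2 + 1 + 2 + 2 + 2 + 2 + 3 + 1 + 2 = 20.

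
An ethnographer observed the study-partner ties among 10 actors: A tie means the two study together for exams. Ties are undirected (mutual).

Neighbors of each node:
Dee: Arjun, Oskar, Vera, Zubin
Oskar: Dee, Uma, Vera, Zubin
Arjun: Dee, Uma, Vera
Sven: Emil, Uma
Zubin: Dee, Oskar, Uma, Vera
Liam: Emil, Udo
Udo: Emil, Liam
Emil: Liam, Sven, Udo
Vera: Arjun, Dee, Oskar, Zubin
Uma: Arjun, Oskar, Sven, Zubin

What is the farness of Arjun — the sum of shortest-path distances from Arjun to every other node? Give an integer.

20

Distances from Arjun: Dee:1, Emil:3, Liam:4, Oskar:2, Sven:2, Udo:4, Uma:1, Vera:1, Zubin:2.
Sum = 1 + 3 + 4 + 2 + 2 + 4 + 1 + 1 + 2 = 20.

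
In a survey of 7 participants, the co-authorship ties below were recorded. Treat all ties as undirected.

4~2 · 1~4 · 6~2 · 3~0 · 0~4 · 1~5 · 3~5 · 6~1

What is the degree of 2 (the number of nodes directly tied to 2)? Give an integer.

2

2 is directly tied to 4 and 6. That is 2 neighbors, so the degree of 2 is 2.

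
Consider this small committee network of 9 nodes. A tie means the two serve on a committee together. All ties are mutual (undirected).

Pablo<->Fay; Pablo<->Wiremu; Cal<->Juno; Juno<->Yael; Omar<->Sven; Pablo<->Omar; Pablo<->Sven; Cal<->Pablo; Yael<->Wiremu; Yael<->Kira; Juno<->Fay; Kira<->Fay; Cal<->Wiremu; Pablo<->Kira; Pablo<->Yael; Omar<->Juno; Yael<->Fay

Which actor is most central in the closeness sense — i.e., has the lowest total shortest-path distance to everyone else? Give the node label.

Pablo

Farness (sum of distances to all others) for each node — Cal:13, Fay:12, Juno:12, Kira:13, Omar:13, Pablo:9, Sven:14, Wiremu:13, Yael:11.
The smallest farness is 9, for Pablo, so Pablo has the highest closeness.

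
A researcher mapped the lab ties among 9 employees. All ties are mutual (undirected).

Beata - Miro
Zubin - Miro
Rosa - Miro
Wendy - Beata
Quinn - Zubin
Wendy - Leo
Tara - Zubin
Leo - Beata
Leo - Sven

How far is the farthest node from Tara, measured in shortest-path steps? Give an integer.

Distances from Tara: Beata:3, Leo:4, Miro:2, Quinn:2, Rosa:3, Sven:5, Wendy:4, Zubin:1.
The largest is 5 (to Sven), so the eccentricity of Tara is 5.

5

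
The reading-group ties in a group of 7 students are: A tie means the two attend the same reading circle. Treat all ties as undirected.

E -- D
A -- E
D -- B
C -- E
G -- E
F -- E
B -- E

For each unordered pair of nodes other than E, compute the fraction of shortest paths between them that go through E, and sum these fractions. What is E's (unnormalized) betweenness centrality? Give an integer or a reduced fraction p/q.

Pairs whose geodesics pass through E — G–B: 1; G–F: 1; G–D: 1; G–A: 1; G–C: 1; B–F: 1; B–A: 1; B–C: 1; F–D: 1; F–A: 1; F–C: 1; D–A: 1; D–C: 1; A–C: 1.
All other pairs contribute 0.
Summing the contributions gives betweenness(E) = 14.

14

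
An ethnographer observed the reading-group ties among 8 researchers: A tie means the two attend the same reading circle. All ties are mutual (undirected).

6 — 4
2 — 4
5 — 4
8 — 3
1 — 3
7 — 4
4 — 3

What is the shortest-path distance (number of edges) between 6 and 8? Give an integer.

3

One shortest route is 6 – 4 – 3 – 8, which uses 3 edges, and at distance 2 from 6 we only reach {2, 3, 5, 7}, which does not include 8. So d(6,8) = 3.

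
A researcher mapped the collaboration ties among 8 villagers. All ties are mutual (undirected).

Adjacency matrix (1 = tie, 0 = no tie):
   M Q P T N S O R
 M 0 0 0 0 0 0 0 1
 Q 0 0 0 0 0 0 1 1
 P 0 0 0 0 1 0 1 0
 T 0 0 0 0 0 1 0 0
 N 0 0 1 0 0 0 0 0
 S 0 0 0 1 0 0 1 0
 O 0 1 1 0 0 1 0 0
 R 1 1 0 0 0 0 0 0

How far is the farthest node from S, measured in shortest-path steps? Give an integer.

Distances from S: M:4, N:3, O:1, P:2, Q:2, R:3, T:1.
The largest is 4 (to M), so the eccentricity of S is 4.

4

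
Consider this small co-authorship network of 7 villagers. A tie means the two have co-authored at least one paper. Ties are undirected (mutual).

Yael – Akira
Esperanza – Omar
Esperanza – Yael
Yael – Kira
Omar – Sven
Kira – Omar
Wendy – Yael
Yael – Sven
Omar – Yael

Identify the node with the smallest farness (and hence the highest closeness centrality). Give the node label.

Farness (sum of distances to all others) for each node — Akira:11, Esperanza:10, Kira:10, Omar:8, Sven:10, Wendy:11, Yael:6.
The smallest farness is 6, for Yael, so Yael has the highest closeness.

Yael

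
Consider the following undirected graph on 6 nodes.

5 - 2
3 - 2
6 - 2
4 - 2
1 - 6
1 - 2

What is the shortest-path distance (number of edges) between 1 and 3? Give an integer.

2

One shortest route is 1 – 2 – 3, which uses 2 edges, and 1 and 3 are not directly tied, so nothing shorter exists. So d(1,3) = 2.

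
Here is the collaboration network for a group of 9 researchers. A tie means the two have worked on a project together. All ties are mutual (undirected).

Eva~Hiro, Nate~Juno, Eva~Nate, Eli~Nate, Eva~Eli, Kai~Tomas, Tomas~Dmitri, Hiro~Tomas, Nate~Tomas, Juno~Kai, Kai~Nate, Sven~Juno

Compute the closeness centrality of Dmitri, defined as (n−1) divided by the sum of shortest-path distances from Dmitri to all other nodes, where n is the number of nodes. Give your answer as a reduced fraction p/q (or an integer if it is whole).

2/5

Distances from Dmitri: Eli:3, Eva:3, Hiro:2, Juno:3, Kai:2, Nate:2, Sven:4, Tomas:1. Sum = 20.
n = 9, so closeness = 8/20 = 2/5.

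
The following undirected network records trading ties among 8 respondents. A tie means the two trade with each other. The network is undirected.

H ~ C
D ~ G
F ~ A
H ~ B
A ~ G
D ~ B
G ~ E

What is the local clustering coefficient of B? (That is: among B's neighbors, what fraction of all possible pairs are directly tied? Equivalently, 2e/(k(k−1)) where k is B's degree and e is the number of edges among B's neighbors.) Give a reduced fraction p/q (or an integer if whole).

B's neighbors: D and H (k = 2).
Possible neighbor pairs: C(2,2) = 1. Edges among them: none → e = 0.
Clustering(B) = 0/1.

0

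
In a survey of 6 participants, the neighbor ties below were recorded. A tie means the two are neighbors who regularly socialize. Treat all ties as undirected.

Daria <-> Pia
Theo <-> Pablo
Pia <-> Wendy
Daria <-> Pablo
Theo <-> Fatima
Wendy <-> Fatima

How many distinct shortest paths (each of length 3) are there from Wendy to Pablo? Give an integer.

The shortest distance is 3. The length-3 paths are: Wendy–Fatima–Theo–Pablo; Wendy–Pia–Daria–Pablo.
That gives 2 distinct shortest paths.

2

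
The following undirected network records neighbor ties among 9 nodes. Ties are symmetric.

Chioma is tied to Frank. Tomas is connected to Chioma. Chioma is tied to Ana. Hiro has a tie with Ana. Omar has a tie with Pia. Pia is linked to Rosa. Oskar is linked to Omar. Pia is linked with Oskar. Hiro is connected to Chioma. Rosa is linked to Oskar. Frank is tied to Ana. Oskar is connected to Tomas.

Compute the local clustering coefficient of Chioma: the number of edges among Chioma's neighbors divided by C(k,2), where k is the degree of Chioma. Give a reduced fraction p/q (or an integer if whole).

Chioma's neighbors: Ana, Frank, Hiro, and Tomas (k = 4).
Possible neighbor pairs: C(4,2) = 6. Edges among them: Ana–Frank, Ana–Hiro → e = 2.
Clustering(Chioma) = 2/6 = 1/3.

1/3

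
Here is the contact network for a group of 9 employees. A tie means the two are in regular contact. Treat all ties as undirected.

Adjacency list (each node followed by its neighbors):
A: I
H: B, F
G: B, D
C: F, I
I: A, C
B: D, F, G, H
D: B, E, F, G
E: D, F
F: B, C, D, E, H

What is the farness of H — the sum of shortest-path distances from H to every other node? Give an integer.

17

Distances from H: A:4, B:1, C:2, D:2, E:2, F:1, G:2, I:3.
Sum = 4 + 1 + 2 + 2 + 2 + 1 + 2 + 3 = 17.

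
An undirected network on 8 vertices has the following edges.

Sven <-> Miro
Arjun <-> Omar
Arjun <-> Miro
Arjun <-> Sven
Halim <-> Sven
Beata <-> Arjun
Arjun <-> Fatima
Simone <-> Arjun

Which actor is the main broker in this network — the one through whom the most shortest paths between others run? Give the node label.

Arjun

Unnormalized betweenness of each node: Arjun:18, Beata:0, Fatima:0, Halim:0, Miro:0, Omar:0, Simone:0, Sven:6.
Arjun has the largest value, 18, making it the main broker — the node through which the most shortest paths run.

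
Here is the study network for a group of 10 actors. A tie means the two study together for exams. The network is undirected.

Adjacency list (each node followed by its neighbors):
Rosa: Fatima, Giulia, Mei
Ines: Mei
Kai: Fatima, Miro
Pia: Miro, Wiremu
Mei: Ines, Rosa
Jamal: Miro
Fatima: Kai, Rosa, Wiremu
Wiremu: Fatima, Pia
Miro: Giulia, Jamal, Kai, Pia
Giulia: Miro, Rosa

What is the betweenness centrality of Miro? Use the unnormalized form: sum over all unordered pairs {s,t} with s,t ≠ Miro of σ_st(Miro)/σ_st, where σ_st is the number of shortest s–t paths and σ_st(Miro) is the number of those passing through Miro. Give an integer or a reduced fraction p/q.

Pairs whose geodesics pass through Miro — Jamal–Rosa: 1; Jamal–Mei: 1; Jamal–Fatima: 1; Jamal–Ines: 1; Jamal–Pia: 1; Jamal–Kai: 1; Jamal–Wiremu: 1; Jamal–Giulia: 1; Rosa–Pia: 1/2; Mei–Pia: 1/2; Ines–Pia: 1/2; Pia–Kai: 1; Pia–Giulia: 1; Kai–Giulia: 1 … (+1 more pairs).
All other pairs contribute 0.
Summing the contributions gives betweenness(Miro) = 13.

13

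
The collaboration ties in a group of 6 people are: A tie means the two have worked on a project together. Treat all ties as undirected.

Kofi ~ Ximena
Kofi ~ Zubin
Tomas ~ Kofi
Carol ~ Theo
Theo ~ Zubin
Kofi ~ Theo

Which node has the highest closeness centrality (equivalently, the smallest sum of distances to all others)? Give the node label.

Farness (sum of distances to all others) for each node — Carol:11, Kofi:6, Theo:7, Tomas:10, Ximena:10, Zubin:8.
The smallest farness is 6, for Kofi, so Kofi has the highest closeness.

Kofi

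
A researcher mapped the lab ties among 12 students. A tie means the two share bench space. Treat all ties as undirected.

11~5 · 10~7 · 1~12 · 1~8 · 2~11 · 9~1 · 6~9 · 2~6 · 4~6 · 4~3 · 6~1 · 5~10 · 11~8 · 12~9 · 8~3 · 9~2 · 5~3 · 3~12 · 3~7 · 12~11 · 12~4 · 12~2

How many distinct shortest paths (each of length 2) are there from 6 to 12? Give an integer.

4

The shortest distance is 2. The length-2 paths are: 6–2–12; 6–1–12; 6–9–12; 6–4–12.
That gives 4 distinct shortest paths.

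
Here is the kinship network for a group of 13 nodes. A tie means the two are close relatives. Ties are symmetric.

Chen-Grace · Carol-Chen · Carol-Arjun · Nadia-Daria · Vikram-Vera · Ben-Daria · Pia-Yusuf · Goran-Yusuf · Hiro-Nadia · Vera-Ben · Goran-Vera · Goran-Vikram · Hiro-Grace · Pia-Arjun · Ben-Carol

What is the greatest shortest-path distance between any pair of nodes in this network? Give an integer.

Eccentricity of each node (its greatest distance to any other): Arjun:4, Ben:3, Carol:3, Chen:4, Daria:4, Goran:5, Grace:5, Hiro:6, Nadia:5, Pia:5, Vera:4, Vikram:5, Yusuf:6.
The maximum eccentricity is 6, realized for instance by the pair Hiro–Yusuf via Hiro – Nadia – Daria – Ben – Vera – Goran – Yusuf. So the diameter is 6.

6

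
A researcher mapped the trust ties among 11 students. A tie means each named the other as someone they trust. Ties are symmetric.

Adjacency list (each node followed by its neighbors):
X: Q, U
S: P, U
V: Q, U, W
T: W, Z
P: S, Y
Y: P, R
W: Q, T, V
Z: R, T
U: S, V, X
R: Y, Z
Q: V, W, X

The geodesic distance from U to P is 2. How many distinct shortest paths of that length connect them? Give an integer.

The shortest distance is 2, and the only length-2 path is U–S–P. So there is exactly 1 shortest path.

1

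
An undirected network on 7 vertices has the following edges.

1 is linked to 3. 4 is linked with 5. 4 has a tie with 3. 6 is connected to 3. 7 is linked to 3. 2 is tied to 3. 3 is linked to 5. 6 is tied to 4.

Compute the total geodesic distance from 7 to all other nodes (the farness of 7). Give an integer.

11

Distances from 7: 1:2, 2:2, 3:1, 4:2, 5:2, 6:2.
Sum = 2 + 2 + 1 + 2 + 2 + 2 = 11.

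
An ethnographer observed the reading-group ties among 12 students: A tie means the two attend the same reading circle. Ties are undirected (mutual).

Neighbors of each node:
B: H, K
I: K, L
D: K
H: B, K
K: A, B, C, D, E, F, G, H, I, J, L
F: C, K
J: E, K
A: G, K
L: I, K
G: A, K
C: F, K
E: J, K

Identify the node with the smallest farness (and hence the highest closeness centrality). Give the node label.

Farness (sum of distances to all others) for each node — A:20, B:20, C:20, D:21, E:20, F:20, G:20, H:20, I:20, J:20, K:11, L:20.
The smallest farness is 11, for K, so K has the highest closeness.

K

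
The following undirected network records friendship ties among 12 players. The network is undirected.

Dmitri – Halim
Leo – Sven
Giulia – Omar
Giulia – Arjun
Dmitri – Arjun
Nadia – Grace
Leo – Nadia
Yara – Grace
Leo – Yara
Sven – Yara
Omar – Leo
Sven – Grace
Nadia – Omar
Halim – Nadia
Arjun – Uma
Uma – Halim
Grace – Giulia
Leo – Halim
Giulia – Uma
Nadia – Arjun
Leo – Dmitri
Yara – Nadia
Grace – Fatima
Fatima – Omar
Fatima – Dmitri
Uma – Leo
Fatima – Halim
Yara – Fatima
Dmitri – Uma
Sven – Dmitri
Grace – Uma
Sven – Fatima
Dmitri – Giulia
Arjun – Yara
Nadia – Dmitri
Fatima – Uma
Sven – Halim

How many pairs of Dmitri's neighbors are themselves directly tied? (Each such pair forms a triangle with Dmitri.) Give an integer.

14

Dmitri's neighbors: Arjun, Fatima, Giulia, Halim, Leo, Nadia, Sven, and Uma.
Neighbor pairs that are themselves tied: Dmitri–Arjun–Giulia; Dmitri–Arjun–Nadia; Dmitri–Arjun–Uma; Dmitri–Fatima–Halim; Dmitri–Fatima–Sven; Dmitri–Fatima–Uma; Dmitri–Giulia–Uma; Dmitri–Halim–Leo; Dmitri–Halim–Nadia; Dmitri–Halim–Sven; Dmitri–Halim–Uma; Dmitri–Leo–Nadia; Dmitri–Leo–Sven; Dmitri–Leo–Uma. Each forms one triangle with Dmitri, for 14 in total.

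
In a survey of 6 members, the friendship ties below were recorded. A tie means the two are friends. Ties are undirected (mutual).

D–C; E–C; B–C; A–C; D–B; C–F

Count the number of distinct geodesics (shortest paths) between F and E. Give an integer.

1

The shortest distance is 2, and the only length-2 path is F–C–E. So there is exactly 1 shortest path.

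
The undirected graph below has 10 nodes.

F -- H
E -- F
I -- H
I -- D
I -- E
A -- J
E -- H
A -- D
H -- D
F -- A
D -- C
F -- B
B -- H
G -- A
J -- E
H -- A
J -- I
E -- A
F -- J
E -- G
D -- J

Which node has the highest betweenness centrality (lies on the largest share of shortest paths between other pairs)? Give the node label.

D

Unnormalized betweenness of each node: A:161/30, B:0, C:0, D:169/20, E:227/60, F:27/10, G:0, H:25/4, I:7/10, J:7/4.
D has the largest value, 169/20, making it the main broker — the node through which the most shortest paths run.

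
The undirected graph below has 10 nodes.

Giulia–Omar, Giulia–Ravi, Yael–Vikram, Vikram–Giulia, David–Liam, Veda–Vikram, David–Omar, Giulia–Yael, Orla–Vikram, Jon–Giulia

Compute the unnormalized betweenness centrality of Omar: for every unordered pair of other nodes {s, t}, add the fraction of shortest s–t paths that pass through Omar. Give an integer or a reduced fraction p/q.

14

Pairs whose geodesics pass through Omar — Vikram–Liam: 1; Vikram–David: 1; Jon–Liam: 1; Jon–David: 1; Veda–Liam: 1; Veda–David: 1; Liam–Giulia: 1; Liam–Orla: 1; Liam–Ravi: 1; Liam–Yael: 1; Giulia–David: 1; David–Orla: 1; David–Ravi: 1; David–Yael: 1.
All other pairs contribute 0.
Summing the contributions gives betweenness(Omar) = 14.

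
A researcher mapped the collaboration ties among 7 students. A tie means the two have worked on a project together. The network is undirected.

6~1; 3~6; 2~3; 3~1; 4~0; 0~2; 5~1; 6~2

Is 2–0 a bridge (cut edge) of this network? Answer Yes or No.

Yes

Without the 2–0 edge there is no alternate route between 2 and 0, so the network disconnects. It is a bridge.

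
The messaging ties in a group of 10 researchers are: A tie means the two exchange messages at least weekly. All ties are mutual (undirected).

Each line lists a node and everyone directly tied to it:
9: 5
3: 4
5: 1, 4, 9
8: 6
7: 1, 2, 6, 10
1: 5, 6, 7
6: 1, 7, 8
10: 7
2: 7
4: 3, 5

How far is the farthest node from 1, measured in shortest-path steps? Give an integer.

Distances from 1: 2:2, 3:3, 4:2, 5:1, 6:1, 7:1, 8:2, 9:2, 10:2.
The largest is 3 (to 3), so the eccentricity of 1 is 3.

3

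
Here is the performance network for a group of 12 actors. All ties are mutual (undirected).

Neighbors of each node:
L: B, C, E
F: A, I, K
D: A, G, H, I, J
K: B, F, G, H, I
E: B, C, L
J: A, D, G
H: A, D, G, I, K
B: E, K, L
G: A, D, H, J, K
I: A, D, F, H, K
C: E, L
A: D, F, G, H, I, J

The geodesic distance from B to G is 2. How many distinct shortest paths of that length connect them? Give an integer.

The shortest distance is 2, and the only length-2 path is B–K–G. So there is exactly 1 shortest path.

1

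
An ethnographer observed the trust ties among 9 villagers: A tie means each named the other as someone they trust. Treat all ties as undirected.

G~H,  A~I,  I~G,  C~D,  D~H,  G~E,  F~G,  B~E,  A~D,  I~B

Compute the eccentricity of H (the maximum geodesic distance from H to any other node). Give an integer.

3

Distances from H: A:2, B:3, C:2, D:1, E:2, F:2, G:1, I:2.
The largest is 3 (to B), so the eccentricity of H is 3.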